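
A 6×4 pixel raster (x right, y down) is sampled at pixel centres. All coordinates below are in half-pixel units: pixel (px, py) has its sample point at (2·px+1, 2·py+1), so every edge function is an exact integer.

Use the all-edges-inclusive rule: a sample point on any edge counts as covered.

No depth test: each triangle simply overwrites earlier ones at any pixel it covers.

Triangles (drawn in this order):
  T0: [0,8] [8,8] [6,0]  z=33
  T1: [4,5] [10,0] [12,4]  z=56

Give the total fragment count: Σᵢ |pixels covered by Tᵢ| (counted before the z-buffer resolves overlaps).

T0:
  2·area = 64  (B↔C swapped to make it positive)
  edge (0, 8)→(6, 0): d=(6,-8) inclusive
  edge (6, 0)→(8, 8): d=(2,8) inclusive
  edge (8, 8)→(0, 8): d=(-8,0) inclusive
    (2,1)@(5, 3): e=[10,14,40] → #
    (3,1)@(7, 3): e=[26,-2,40] → ·
    (1,2)@(3, 5): e=[6,34,24] → #
    (3,2)@(7, 5): e=[38,2,24] → #
    (4,2)@(9, 5): e=[54,-14,24] → ·
    (0,3)@(1, 7): e=[2,54,8] → #
    (4,3)@(9, 7): e=[66,-10,8] → ·
  covered (8 px):
    · · · · · ·
    · · # · · ·
    · # # # · ·
    # # # # · ·
T1:
  2·area = 34
  edge (4, 5)→(10, 0): d=(6,-5) inclusive
  edge (10, 0)→(12, 4): d=(2,4) inclusive
  edge (12, 4)→(4, 5): d=(-8,1) inclusive
    (4,0)@(9, 1): e=[1,6,27] → #
    (5,0)@(11, 1): e=[11,-2,25] → ·
    (3,1)@(7, 3): e=[3,18,13] → #
    (5,1)@(11, 3): e=[23,2,9] → #
    (3,2)@(7, 5): e=[15,22,-3] → ·
    (4,2)@(9, 5): e=[25,14,-5] → ·
    (5,2)@(11, 5): e=[35,6,-7] → ·
  covered (4 px):
    · · · · # ·
    · · · # # #
    · · · · · ·
    · · · · · ·

Answer: 12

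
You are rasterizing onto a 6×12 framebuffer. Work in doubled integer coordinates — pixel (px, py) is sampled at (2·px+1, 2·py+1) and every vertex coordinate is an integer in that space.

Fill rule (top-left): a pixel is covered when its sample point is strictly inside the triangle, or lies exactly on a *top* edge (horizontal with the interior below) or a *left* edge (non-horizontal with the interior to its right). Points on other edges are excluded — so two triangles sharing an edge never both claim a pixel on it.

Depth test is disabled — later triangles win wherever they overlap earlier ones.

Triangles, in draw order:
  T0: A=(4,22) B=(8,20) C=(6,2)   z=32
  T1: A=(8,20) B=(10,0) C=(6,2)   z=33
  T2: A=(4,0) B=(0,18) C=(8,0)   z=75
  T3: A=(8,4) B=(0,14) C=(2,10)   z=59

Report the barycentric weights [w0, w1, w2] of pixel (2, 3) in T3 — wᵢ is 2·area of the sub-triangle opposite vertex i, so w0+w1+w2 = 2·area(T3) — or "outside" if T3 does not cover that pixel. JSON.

T0:
  2·area = 76  (B↔C swapped to make it positive)
  edge (4, 22)→(6, 2): d=(2,-20) top-left  bias=+0
  edge (6, 2)→(8, 20): d=(2,18) right/bottom  bias=-1
  edge (8, 20)→(4, 22): d=(-4,2) right/bottom  bias=-1
    (3,5)@(7, 11): e=[38,0,38] → ·  [on edge]
    (2,6)@(5, 13): e=[2,40,34] → #
    (3,6)@(7, 13): e=[42,4,30] → #
    (4,6)@(9, 13): e=[82,-32,26] → ·
    (2,7)@(5, 15): e=[6,44,26] → #
    (4,7)@(9, 15): e=[86,-28,18] → ·
    (2,8)@(5, 17): e=[10,48,18] → #
    (4,8)@(9, 17): e=[90,-24,10] → ·
    (2,9)@(5, 19): e=[14,52,10] → #
    (4,9)@(9, 19): e=[94,-20,2] → ·
    (2,10)@(5, 21): e=[18,56,2] → #
    (3,10)@(7, 21): e=[58,20,-2] → ·
  covered (9 px):
    · · · · · ·
    · · · · · ·
    · · · · · ·
    · · · · · ·
    · · · · · ·
    · · · · · ·
    · · # # · ·
    · · # # · ·
    · · # # · ·
    · · # # · ·
    · · # · · ·
    · · · · · ·
T1:
  2·area = 76  (B↔C swapped to make it positive)
  edge (8, 20)→(6, 2): d=(-2,-18) top-left  bias=+0
  edge (6, 2)→(10, 0): d=(4,-2) top-left  bias=+0
  edge (10, 0)→(8, 20): d=(-2,20) right/bottom  bias=-1
    (4,0)@(9, 1): e=[56,2,18] → #
    (5,0)@(11, 1): e=[92,6,-22] → ·
    (3,1)@(7, 3): e=[16,6,54] → #
    (5,1)@(11, 3): e=[88,14,-26] → ·
    (3,2)@(7, 5): e=[12,14,50] → #
    (5,2)@(11, 5): e=[84,22,-30] → ·
    (3,3)@(7, 7): e=[8,22,46] → #
    (5,3)@(11, 7): e=[80,30,-34] → ·
    (3,4)@(7, 9): e=[4,30,42] → #
    (5,4)@(11, 9): e=[76,38,-38] → ·
    (3,5)@(7, 11): e=[0,38,38] → #  [on edge]
    (4,5)@(9, 11): e=[36,42,-2] → ·
  covered (10 px):
    · · · · # ·
    · · · # # ·
    · · · # # ·
    · · · # # ·
    · · · # # ·
    · · · # · ·
    · · · · · ·
    · · · · · ·
    · · · · · ·
    · · · · · ·
    · · · · · ·
    · · · · · ·
T2:
  2·area = 72  (B↔C swapped to make it positive)
  edge (4, 0)→(8, 0): d=(4,0) top-left  bias=+0
  edge (8, 0)→(0, 18): d=(-8,18) right/bottom  bias=-1
  edge (0, 18)→(4, 0): d=(4,-18) top-left  bias=+0
    (2,0)@(5, 1): e=[4,46,22] → #
    (3,0)@(7, 1): e=[4,10,58] → #
    (4,0)@(9, 1): e=[4,-26,94] → ·
    (2,1)@(5, 3): e=[12,30,30] → #
    (3,1)@(7, 3): e=[12,-6,66] → ·
    (1,2)@(3, 5): e=[20,50,2] → #
    (3,2)@(7, 5): e=[20,-22,74] → ·
    (1,3)@(3, 7): e=[28,34,10] → #
    (2,3)@(5, 7): e=[28,-2,46] → ·
    (1,4)@(3, 9): e=[36,18,18] → #
    (2,4)@(5, 9): e=[36,-18,54] → ·
    (1,5)@(3, 11): e=[44,2,26] → #
  covered (9 px):
    · · # # · ·
    · · # · · ·
    · # # · · ·
    · # · · · ·
    · # · · · ·
    · # · · · ·
    · · · · · ·
    # · · · · ·
    · · · · · ·
    · · · · · ·
    · · · · · ·
    · · · · · ·
T3:
  2·area = 12
  edge (8, 4)→(0, 14): d=(-8,10) right/bottom  bias=-1
  edge (0, 14)→(2, 10): d=(2,-4) top-left  bias=+0
  edge (2, 10)→(8, 4): d=(6,-6) top-left  bias=+0
    (5,0)@(11, 1): e=[-6,18,0] → ·  [on edge]
    (4,1)@(9, 3): e=[-2,14,0] → ·  [on edge]
    (3,2)@(7, 5): e=[2,10,0] → #  [on edge]
    (4,2)@(9, 5): e=[-18,18,12] → ·
    (2,3)@(5, 7): e=[6,6,0] → #  [on edge]
    (3,3)@(7, 7): e=[-14,14,12] → ·
    (1,4)@(3, 9): e=[10,2,0] → #  [on edge]
    (2,4)@(5, 9): e=[-10,10,12] → ·
    (0,5)@(1, 11): e=[14,-2,0] → ·  [on edge]
    (1,5)@(3, 11): e=[-6,6,12] → ·
  covered (3 px):
    · · · · · ·
    · · · · · ·
    · · · # · ·
    · · # · · ·
    · # · · · ·
    · · · · · ·
    · · · · · ·
    · · · · · ·
    · · · · · ·
    · · · · · ·
    · · · · · ·
    · · · · · ·

Answer: [6,0,6]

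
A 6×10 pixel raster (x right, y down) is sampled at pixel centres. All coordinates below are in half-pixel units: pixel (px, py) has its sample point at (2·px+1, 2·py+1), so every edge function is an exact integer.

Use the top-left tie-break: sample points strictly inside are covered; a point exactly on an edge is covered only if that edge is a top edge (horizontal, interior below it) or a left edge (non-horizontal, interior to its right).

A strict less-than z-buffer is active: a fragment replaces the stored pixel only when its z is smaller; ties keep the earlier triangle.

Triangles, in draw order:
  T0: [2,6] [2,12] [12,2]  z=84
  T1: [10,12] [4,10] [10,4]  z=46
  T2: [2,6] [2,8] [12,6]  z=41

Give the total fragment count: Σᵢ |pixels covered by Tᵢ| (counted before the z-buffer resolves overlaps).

T0:
  2·area = 60  (B↔C swapped to make it positive)
  edge (2, 6)→(12, 2): d=(10,-4) top-left  bias=+0
  edge (12, 2)→(2, 12): d=(-10,10) right/bottom  bias=-1
  edge (2, 12)→(2, 6): d=(0,-6) top-left  bias=+0
    (5,1)@(11, 3): e=[6,0,54] → .  [on edge]
    (2,2)@(5, 5): e=[2,40,18] → X
    (3,2)@(7, 5): e=[10,20,30] → X
    (4,2)@(9, 5): e=[18,0,42] → .  [on edge]
    (1,3)@(3, 7): e=[14,40,6] → X
    (3,3)@(7, 7): e=[30,0,30] → .  [on edge]
    (1,4)@(3, 9): e=[34,20,6] → X
    (2,4)@(5, 9): e=[42,0,18] → .  [on edge]
    (1,5)@(3, 11): e=[54,0,6] → .  [on edge]
    (0,6)@(1, 13): e=[66,0,-6] → .  [on edge]
  covered (5 px):
    . . . . . .
    . . . . . .
    . . X X . .
    . X X . . .
    . X . . . .
    . . . . . .
    . . . . . .
    . . . . . .
    . . . . . .
    . . . . . .
T1:
  2·area = 48
  edge (10, 12)→(4, 10): d=(-6,-2) top-left  bias=+0
  edge (4, 10)→(10, 4): d=(6,-6) top-left  bias=+0
  edge (10, 4)→(10, 12): d=(0,8) right/bottom  bias=-1
    (5,1)@(11, 3): e=[56,0,-8] → .  [on edge]
    (4,2)@(9, 5): e=[40,0,8] → X  [on edge]
    (5,2)@(11, 5): e=[44,12,-8] → .
    (3,3)@(7, 7): e=[24,0,24] → X  [on edge]
    (5,3)@(11, 7): e=[32,24,-8] → .
    (0,4)@(1, 9): e=[0,-24,72] → .  [on edge]
    (2,4)@(5, 9): e=[8,0,40] → X  [on edge]
    (5,4)@(11, 9): e=[20,36,-8] → .
    (1,5)@(3, 11): e=[-8,0,56] → .  [on edge]
    (2,5)@(5, 11): e=[-4,12,40] → .
    (3,5)@(7, 11): e=[0,24,24] → X  [on edge]
    (5,5)@(11, 11): e=[8,48,-8] → .
    (0,6)@(1, 13): e=[-24,0,72] → .  [on edge]
  covered (8 px):
    . . . . . .
    . . . . . .
    . . . . X .
    . . . X X .
    . . X X X .
    . . . X X .
    . . . . . .
    . . . . . .
    . . . . . .
    . . . . . .
T2:
  2·area = 20  (B↔C swapped to make it positive)
  edge (2, 6)→(12, 6): d=(10,0) top-left  bias=+0
  edge (12, 6)→(2, 8): d=(-10,2) right/bottom  bias=-1
  edge (2, 8)→(2, 6): d=(0,-2) top-left  bias=+0
    (1,3)@(3, 7): e=[10,8,2] → X
    (2,3)@(5, 7): e=[10,4,6] → X
    (3,3)@(7, 7): e=[10,0,10] → .  [on edge]
    (1,4)@(3, 9): e=[30,-12,2] → .
    (2,4)@(5, 9): e=[30,-16,6] → .
  covered (2 px):
    . . . . . .
    . . . . . .
    . . . . . .
    . X X . . .
    . . . . . .
    . . . . . .
    . . . . . .
    . . . . . .
    . . . . . .
    . . . . . .

Final: 15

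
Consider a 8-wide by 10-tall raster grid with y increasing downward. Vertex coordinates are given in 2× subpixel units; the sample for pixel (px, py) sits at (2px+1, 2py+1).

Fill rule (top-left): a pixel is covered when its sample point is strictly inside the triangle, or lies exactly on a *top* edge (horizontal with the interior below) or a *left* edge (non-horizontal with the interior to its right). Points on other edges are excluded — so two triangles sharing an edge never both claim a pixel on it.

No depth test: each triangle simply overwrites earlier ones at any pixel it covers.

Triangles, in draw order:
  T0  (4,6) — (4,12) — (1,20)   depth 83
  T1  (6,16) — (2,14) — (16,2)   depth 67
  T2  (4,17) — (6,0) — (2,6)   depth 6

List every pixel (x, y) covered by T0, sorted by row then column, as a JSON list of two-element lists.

T0:
  2·area = 18
  edge (4, 6)→(4, 12): d=(0,6) right/bottom  bias=-1
  edge (4, 12)→(1, 20): d=(-3,8) right/bottom  bias=-1
  edge (1, 20)→(4, 6): d=(3,-14) top-left  bias=+0
    (1,5)@(3, 11): e=[6,11,1] → █
    (2,5)@(5, 11): e=[-6,-5,29] → ·
    (1,6)@(3, 13): e=[6,5,7] → █
    (2,6)@(5, 13): e=[-6,-11,35] → ·
    (1,7)@(3, 15): e=[6,-1,13] → ·
  covered (2 px):
    · · · · · · · ·
    · · · · · · · ·
    · · · · · · · ·
    · · · · · · · ·
    · · · · · · · ·
    · █ · · · · · ·
    · █ · · · · · ·
    · · · · · · · ·
    · · · · · · · ·
    · · · · · · · ·
T1:
  2·area = 76
  edge (6, 16)→(2, 14): d=(-4,-2) top-left  bias=+0
  edge (2, 14)→(16, 2): d=(14,-12) top-left  bias=+0
  edge (16, 2)→(6, 16): d=(-10,14) right/bottom  bias=-1
    (7,1)@(15, 3): e=[70,2,4] → █
    (6,2)@(13, 5): e=[58,6,12] → █
    (7,2)@(15, 5): e=[62,30,-16] → ·
    (5,3)@(11, 7): e=[46,10,20] → █
    (6,3)@(13, 7): e=[50,34,-8] → ·
    (4,4)@(9, 9): e=[34,14,28] → █
    (5,4)@(11, 9): e=[38,38,0] → ·  [on edge]
    (3,5)@(7, 11): e=[22,18,36] → █
    (5,5)@(11, 11): e=[30,66,-20] → ·
    (2,6)@(5, 13): e=[10,22,44] → █
    (4,6)@(9, 13): e=[18,70,-12] → ·
    (2,7)@(5, 15): e=[2,50,24] → █
  covered (9 px):
    · · · · · · · ·
    · · · · · · · █
    · · · · · · █ ·
    · · · · · █ · ·
    · · · · █ · · ·
    · · · █ █ · · ·
    · · █ █ · · · ·
    · · █ · · · · ·
    · · · · · · · ·
    · · · · · · · ·
T2:
  2·area = 56  (B↔C swapped to make it positive)
  edge (4, 17)→(2, 6): d=(-2,-11) top-left  bias=+0
  edge (2, 6)→(6, 0): d=(4,-6) top-left  bias=+0
  edge (6, 0)→(4, 17): d=(-2,17) right/bottom  bias=-1
    (2,1)@(5, 3): e=[39,6,11] → █
    (3,1)@(7, 3): e=[61,18,-23] → ·
    (1,2)@(3, 5): e=[13,2,41] → █
    (3,2)@(7, 5): e=[57,26,-27] → ·
    (1,3)@(3, 7): e=[9,10,37] → █
    (3,3)@(7, 7): e=[53,34,-31] → ·
    (1,4)@(3, 9): e=[5,18,33] → █
    (2,4)@(5, 9): e=[27,30,-1] → ·
    (1,5)@(3, 11): e=[1,26,29] → █
    (2,5)@(5, 11): e=[23,38,-5] → ·
    (1,6)@(3, 13): e=[-3,34,25] → ·
  covered (7 px):
    · · · · · · · ·
    · · █ · · · · ·
    · █ █ · · · · ·
    · █ █ · · · · ·
    · █ · · · · · ·
    · █ · · · · · ·
    · · · · · · · ·
    · · · · · · · ·
    · · · · · · · ·
    · · · · · · · ·

Result: [[1,5],[1,6]]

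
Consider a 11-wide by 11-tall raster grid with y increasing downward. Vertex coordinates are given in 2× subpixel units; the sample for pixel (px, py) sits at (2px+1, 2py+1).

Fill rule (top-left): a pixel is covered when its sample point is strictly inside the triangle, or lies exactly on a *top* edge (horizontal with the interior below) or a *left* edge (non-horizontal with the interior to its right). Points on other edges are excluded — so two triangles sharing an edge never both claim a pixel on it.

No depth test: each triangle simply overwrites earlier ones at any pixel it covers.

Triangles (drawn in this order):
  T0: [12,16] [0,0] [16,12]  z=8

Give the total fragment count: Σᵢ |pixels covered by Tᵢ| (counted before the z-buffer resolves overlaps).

T0:
  2·area = 112
  edge (12, 16)→(0, 0): d=(-12,-16) top-left  bias=+0
  edge (0, 0)→(16, 12): d=(16,12) right/bottom  bias=-1
  edge (16, 12)→(12, 16): d=(-4,4) right/bottom  bias=-1
    (0,0)@(1, 1): e=[4,4,104] → █
    (1,0)@(3, 1): e=[36,-20,96] → ·
    (0,1)@(1, 3): e=[-20,36,96] → ·
    (1,1)@(3, 3): e=[12,12,88] → █
    (2,1)@(5, 3): e=[44,-12,80] → ·
    (1,2)@(3, 5): e=[-12,44,80] → ·
    (2,2)@(5, 5): e=[20,20,72] → █
    (3,2)@(7, 5): e=[52,-4,64] → ·
    (2,3)@(5, 7): e=[-4,52,64] → ·
    (3,3)@(7, 7): e=[28,28,56] → █
    (4,3)@(9, 7): e=[60,4,48] → █
    (5,3)@(11, 7): e=[92,-20,40] → ·
    (10,3)@(21, 7): e=[252,-140,0] → ·  [on edge]
    (9,4)@(19, 9): e=[196,-84,0] → ·  [on edge]
    (8,5)@(17, 11): e=[140,-28,0] → ·  [on edge]
    (7,6)@(15, 13): e=[84,28,0] → ·  [on edge]
    (6,7)@(13, 15): e=[28,84,0] → ·  [on edge]
    (5,8)@(11, 17): e=[-28,140,0] → ·  [on edge]
    (4,9)@(9, 19): e=[-84,196,0] → ·  [on edge]
    (3,10)@(7, 21): e=[-140,252,0] → ·  [on edge]
  covered (13 px):
    █ · · · · · · · · · ·
    · █ · · · · · · · · ·
    · · █ · · · · · · · ·
    · · · █ █ · · · · · ·
    · · · █ █ █ · · · · ·
    · · · · █ █ █ · · · ·
    · · · · · █ █ · · · ·
    · · · · · · · · · · ·
    · · · · · · · · · · ·
    · · · · · · · · · · ·
    · · · · · · · · · · ·

Result: 13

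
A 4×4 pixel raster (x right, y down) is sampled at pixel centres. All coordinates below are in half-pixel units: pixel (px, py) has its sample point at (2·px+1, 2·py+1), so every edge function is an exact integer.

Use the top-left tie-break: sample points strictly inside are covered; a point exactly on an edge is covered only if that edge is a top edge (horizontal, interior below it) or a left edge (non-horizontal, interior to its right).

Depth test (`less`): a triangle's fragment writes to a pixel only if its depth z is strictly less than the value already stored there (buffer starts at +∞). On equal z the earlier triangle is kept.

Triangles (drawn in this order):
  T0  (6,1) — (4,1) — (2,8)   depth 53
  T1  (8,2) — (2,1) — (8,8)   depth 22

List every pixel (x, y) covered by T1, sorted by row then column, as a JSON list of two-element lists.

T0:
  2·area = 14  (B↔C swapped to make it positive)
  edge (6, 1)→(2, 8): d=(-4,7) right/bottom  bias=-1
  edge (2, 8)→(4, 1): d=(2,-7) top-left  bias=+0
  edge (4, 1)→(6, 1): d=(2,0) top-left  bias=+0
    (0,0)@(1, 1): e=[35,-21,0] → ·  [on edge]
    (1,0)@(3, 1): e=[21,-7,0] → ·  [on edge]
    (2,0)@(5, 1): e=[7,7,0] → █  [on edge]
    (3,0)@(7, 1): e=[-7,21,0] → ·  [on edge]
    (2,1)@(5, 3): e=[-1,11,4] → ·
    (1,2)@(3, 5): e=[5,1,8] → █
    (2,2)@(5, 5): e=[-9,15,8] → ·
    (1,3)@(3, 7): e=[-3,5,12] → ·
  covered (2 px):
    · · █ ·
    · · · ·
    · █ · ·
    · · · ·
T1:
  2·area = 36  (B↔C swapped to make it positive)
  edge (8, 2)→(8, 8): d=(0,6) right/bottom  bias=-1
  edge (8, 8)→(2, 1): d=(-6,-7) top-left  bias=+0
  edge (2, 1)→(8, 2): d=(6,1) right/bottom  bias=-1
    (2,1)@(5, 3): e=[18,9,9] → █
    (3,1)@(7, 3): e=[6,23,7] → █
    (2,2)@(5, 5): e=[18,-3,21] → ·
    (3,2)@(7, 5): e=[6,11,19] → █
    (3,3)@(7, 7): e=[6,-1,31] → ·
  covered (3 px):
    · · · ·
    · · █ █
    · · · █
    · · · ·

Result: [[2,1],[3,1],[3,2]]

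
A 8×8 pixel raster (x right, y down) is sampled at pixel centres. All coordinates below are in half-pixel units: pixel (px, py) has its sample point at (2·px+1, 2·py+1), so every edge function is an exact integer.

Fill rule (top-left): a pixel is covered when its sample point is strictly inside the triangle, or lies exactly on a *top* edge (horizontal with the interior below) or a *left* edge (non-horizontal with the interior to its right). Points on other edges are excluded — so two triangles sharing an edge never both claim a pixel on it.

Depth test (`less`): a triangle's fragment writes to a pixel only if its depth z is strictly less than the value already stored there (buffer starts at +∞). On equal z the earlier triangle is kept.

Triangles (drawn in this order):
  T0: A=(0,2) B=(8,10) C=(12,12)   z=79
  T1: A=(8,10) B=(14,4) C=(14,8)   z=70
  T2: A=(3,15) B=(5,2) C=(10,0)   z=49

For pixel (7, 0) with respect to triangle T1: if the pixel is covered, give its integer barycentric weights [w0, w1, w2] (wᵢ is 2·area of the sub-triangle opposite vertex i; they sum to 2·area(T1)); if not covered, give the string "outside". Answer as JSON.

T0:
  2·area = 16  (B↔C swapped to make it positive)
  edge (0, 2)→(12, 12): d=(12,10) right/bottom  bias=-1
  edge (12, 12)→(8, 10): d=(-4,-2) top-left  bias=+0
  edge (8, 10)→(0, 2): d=(-8,-8) top-left  bias=+0
    (0,1)@(1, 3): e=[2,14,0] → X  [on edge]
    (1,1)@(3, 3): e=[-18,18,16] → .
    (0,2)@(1, 5): e=[26,6,-16] → .
    (1,2)@(3, 5): e=[6,10,0] → X  [on edge]
    (2,2)@(5, 5): e=[-14,14,16] → .
    (1,3)@(3, 7): e=[30,2,-16] → .
    (2,3)@(5, 7): e=[10,6,0] → X  [on edge]
    (3,3)@(7, 7): e=[-10,10,16] → .
    (2,4)@(5, 9): e=[34,-2,-16] → .
    (3,4)@(7, 9): e=[14,2,0] → X  [on edge]
    (4,4)@(9, 9): e=[-6,6,16] → .
    (3,5)@(7, 11): e=[38,-6,-16] → .
    (4,5)@(9, 11): e=[18,-2,0] → .  [on edge]
    (5,6)@(11, 13): e=[22,-6,0] → .  [on edge]
    (6,7)@(13, 15): e=[26,-10,0] → .  [on edge]
  covered (4 px):
    . . . . . . . .
    X . . . . . . .
    . X . . . . . .
    . . X . . . . .
    . . . X . . . .
    . . . . . . . .
    . . . . . . . .
    . . . . . . . .
T1:
  2·area = 24
  edge (8, 10)→(14, 4): d=(6,-6) top-left  bias=+0
  edge (14, 4)→(14, 8): d=(0,4) right/bottom  bias=-1
  edge (14, 8)→(8, 10): d=(-6,2) right/bottom  bias=-1
    (7,1)@(15, 3): e=[0,-4,28] → .  [on edge]
    (6,2)@(13, 5): e=[0,4,20] → X  [on edge]
    (7,2)@(15, 5): e=[12,-4,16] → .
    (5,3)@(11, 7): e=[0,12,12] → X  [on edge]
    (7,3)@(15, 7): e=[24,-4,4] → .
    (4,4)@(9, 9): e=[0,20,4] → X  [on edge]
    (5,4)@(11, 9): e=[12,12,0] → .  [on edge]
    (6,4)@(13, 9): e=[24,4,-4] → .
    (2,5)@(5, 11): e=[-12,36,0] → .  [on edge]
    (3,5)@(7, 11): e=[0,28,-4] → .  [on edge]
    (4,5)@(9, 11): e=[12,20,-8] → .
    (2,6)@(5, 13): e=[0,36,-12] → .  [on edge]
    (1,7)@(3, 15): e=[0,44,-20] → .  [on edge]
  covered (4 px):
    . . . . . . . .
    . . . . . . . .
    . . . . . . X .
    . . . . . X X .
    . . . . X . . .
    . . . . . . . .
    . . . . . . . .
    . . . . . . . .
T2:
  2·area = 61
  edge (3, 15)→(5, 2): d=(2,-13) top-left  bias=+0
  edge (5, 2)→(10, 0): d=(5,-2) top-left  bias=+0
  edge (10, 0)→(3, 15): d=(-7,15) right/bottom  bias=-1
    (4,0)@(9, 1): e=[50,3,8] → X
    (5,0)@(11, 1): e=[76,7,-22] → .
    (2,1)@(5, 3): e=[2,5,54] → X
    (3,1)@(7, 3): e=[28,9,24] → X
    (4,1)@(9, 3): e=[54,13,-6] → .
    (2,2)@(5, 5): e=[6,15,40] → X
    (4,2)@(9, 5): e=[58,23,-20] → .
    (2,3)@(5, 7): e=[10,25,26] → X
    (3,3)@(7, 7): e=[36,29,-4] → .
    (2,4)@(5, 9): e=[14,35,12] → X
    (3,4)@(7, 9): e=[40,39,-18] → .
    (2,5)@(5, 11): e=[18,45,-2] → .
    (1,7)@(3, 15): e=[0,61,0] → .  [on edge]
  covered (7 px):
    . . . . X . . .
    . . X X . . . .
    . . X X . . . .
    . . X . . . . .
    . . X . . . . .
    . . . . . . . .
    . . . . . . . .
    . . . . . . . .

Result: "outside"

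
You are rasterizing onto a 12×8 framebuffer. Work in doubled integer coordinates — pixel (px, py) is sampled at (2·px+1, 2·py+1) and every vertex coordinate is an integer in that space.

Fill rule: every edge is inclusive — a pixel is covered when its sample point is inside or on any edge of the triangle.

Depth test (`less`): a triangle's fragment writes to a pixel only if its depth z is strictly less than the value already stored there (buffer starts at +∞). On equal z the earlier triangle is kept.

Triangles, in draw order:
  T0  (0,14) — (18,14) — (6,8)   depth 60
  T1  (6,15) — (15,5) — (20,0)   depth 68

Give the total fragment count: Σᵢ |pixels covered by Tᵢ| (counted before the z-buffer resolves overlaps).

T0:
  2·area = 108  (B↔C swapped to make it positive)
  edge (0, 14)→(6, 8): d=(6,-6) inclusive
  edge (6, 8)→(18, 14): d=(12,6) inclusive
  edge (18, 14)→(0, 14): d=(-18,0) inclusive
    (6,0)@(13, 1): e=[0,-126,234] → ·  [on edge]
    (5,1)@(11, 3): e=[0,-90,198] → ·  [on edge]
    (4,2)@(9, 5): e=[0,-54,162] → ·  [on edge]
    (3,3)@(7, 7): e=[0,-18,126] → ·  [on edge]
    (2,4)@(5, 9): e=[0,18,90] → █  [on edge]
    (3,4)@(7, 9): e=[12,6,90] → █
    (4,4)@(9, 9): e=[24,-6,90] → ·
    (1,5)@(3, 11): e=[0,54,54] → █  [on edge]
    (4,5)@(9, 11): e=[36,18,54] → █
    (5,5)@(11, 11): e=[48,6,54] → █
    (6,5)@(13, 11): e=[60,-6,54] → ·
    (0,6)@(1, 13): e=[0,90,18] → █  [on edge]
  covered (15 px):
    · · · · · · · · · · · ·
    · · · · · · · · · · · ·
    · · · · · · · · · · · ·
    · · · · · · · · · · · ·
    · · █ █ · · · · · · · ·
    · █ █ █ █ █ · · · · · ·
    █ █ █ █ █ █ █ █ · · · ·
    · · · · · · · · · · · ·
T1:
  2·area = 5
  edge (6, 15)→(15, 5): d=(9,-10) inclusive
  edge (15, 5)→(20, 0): d=(5,-5) inclusive
  edge (20, 0)→(6, 15): d=(-14,15) inclusive
    (9,0)@(19, 1): e=[4,0,1] → █  [on edge]
    (10,0)@(21, 1): e=[24,10,-29] → ·
    (8,1)@(17, 3): e=[2,0,3] → █  [on edge]
    (9,1)@(19, 3): e=[22,10,-27] → ·
    (7,2)@(15, 5): e=[0,0,5] → █  [on edge]
    (8,2)@(17, 5): e=[20,10,-25] → ·
    (6,3)@(13, 7): e=[-2,0,7] → ·  [on edge]
    (7,3)@(15, 7): e=[18,10,-23] → ·
    (5,4)@(11, 9): e=[-4,0,9] → ·  [on edge]
    (4,5)@(9, 11): e=[-6,0,11] → ·  [on edge]
    (3,6)@(7, 13): e=[-8,0,13] → ·  [on edge]
    (2,7)@(5, 15): e=[-10,0,15] → ·  [on edge]
  covered (3 px):
    · · · · · · · · · █ · ·
    · · · · · · · · █ · · ·
    · · · · · · · █ · · · ·
    · · · · · · · · · · · ·
    · · · · · · · · · · · ·
    · · · · · · · · · · · ·
    · · · · · · · · · · · ·
    · · · · · · · · · · · ·

Result: 18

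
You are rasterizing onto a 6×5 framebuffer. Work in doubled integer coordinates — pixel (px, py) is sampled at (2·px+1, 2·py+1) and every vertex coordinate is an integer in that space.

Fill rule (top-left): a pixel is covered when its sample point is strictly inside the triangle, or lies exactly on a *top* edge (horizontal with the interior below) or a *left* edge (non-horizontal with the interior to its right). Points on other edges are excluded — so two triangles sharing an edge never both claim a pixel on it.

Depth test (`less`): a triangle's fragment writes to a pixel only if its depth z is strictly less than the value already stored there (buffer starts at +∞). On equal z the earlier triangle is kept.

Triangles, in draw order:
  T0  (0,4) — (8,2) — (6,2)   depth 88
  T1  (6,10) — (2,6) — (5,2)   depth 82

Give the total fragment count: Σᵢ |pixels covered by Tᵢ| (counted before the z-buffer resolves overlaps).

T0:
  2·area = 4  (B↔C swapped to make it positive)
  edge (0, 4)→(6, 2): d=(6,-2) top-left  bias=+0
  edge (6, 2)→(8, 2): d=(2,0) top-left  bias=+0
  edge (8, 2)→(0, 4): d=(-8,2) right/bottom  bias=-1
    (4,0)@(9, 1): e=[0,-2,6] → ·  [on edge]
    (1,1)@(3, 3): e=[0,2,2] → █  [on edge]
    (2,1)@(5, 3): e=[4,2,-2] → ·
    (1,2)@(3, 5): e=[12,6,-14] → ·
  covered (1 px):
    · · · · · ·
    · █ · · · ·
    · · · · · ·
    · · · · · ·
    · · · · · ·
T1:
  2·area = 28
  edge (6, 10)→(2, 6): d=(-4,-4) top-left  bias=+0
  edge (2, 6)→(5, 2): d=(3,-4) top-left  bias=+0
  edge (5, 2)→(6, 10): d=(1,8) right/bottom  bias=-1
    (2,1)@(5, 3): e=[24,3,1] → █
    (3,1)@(7, 3): e=[32,11,-15] → ·
    (0,2)@(1, 5): e=[0,-7,35] → ·  [on edge]
    (1,2)@(3, 5): e=[8,1,19] → █
    (3,2)@(7, 5): e=[24,17,-13] → ·
    (1,3)@(3, 7): e=[0,7,21] → █  [on edge]
    (3,3)@(7, 7): e=[16,23,-11] → ·
    (1,4)@(3, 9): e=[-8,13,23] → ·
    (2,4)@(5, 9): e=[0,21,7] → █  [on edge]
    (3,4)@(7, 9): e=[8,29,-9] → ·
  covered (6 px):
    · · · · · ·
    · · █ · · ·
    · █ █ · · ·
    · █ █ · · ·
    · · █ · · ·

Final: 7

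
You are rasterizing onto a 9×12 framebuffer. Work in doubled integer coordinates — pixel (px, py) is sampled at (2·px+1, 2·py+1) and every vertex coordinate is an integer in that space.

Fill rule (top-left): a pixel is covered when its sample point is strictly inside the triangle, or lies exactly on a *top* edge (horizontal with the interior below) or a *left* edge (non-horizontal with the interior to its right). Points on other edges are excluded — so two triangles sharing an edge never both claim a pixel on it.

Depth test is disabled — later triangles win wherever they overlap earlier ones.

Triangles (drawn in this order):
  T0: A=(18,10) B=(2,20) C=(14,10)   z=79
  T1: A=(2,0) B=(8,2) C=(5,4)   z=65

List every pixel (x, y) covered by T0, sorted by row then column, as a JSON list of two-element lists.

T0:
  2·area = 40
  edge (18, 10)→(2, 20): d=(-16,10) right/bottom  bias=-1
  edge (2, 20)→(14, 10): d=(12,-10) top-left  bias=+0
  edge (14, 10)→(18, 10): d=(4,0) top-left  bias=+0
    (6,5)@(13, 11): e=[34,2,4] → X
    (7,5)@(15, 11): e=[14,22,4] → X
    (8,5)@(17, 11): e=[-6,42,4] → .
    (5,6)@(11, 13): e=[22,6,12] → X
    (7,6)@(15, 13): e=[-18,46,12] → .
    (4,7)@(9, 15): e=[10,10,20] → X
    (5,7)@(11, 15): e=[-10,30,20] → .
    (6,7)@(13, 15): e=[-30,50,20] → .
    (4,8)@(9, 17): e=[-22,34,28] → .
  covered (5 px):
    . . . . . . . . .
    . . . . . . . . .
    . . . . . . . . .
    . . . . . . . . .
    . . . . . . . . .
    . . . . . . X X .
    . . . . . X X . .
    . . . . X . . . .
    . . . . . . . . .
    . . . . . . . . .
    . . . . . . . . .
    . . . . . . . . .
T1:
  2·area = 18
  edge (2, 0)→(8, 2): d=(6,2) right/bottom  bias=-1
  edge (8, 2)→(5, 4): d=(-3,2) right/bottom  bias=-1
  edge (5, 4)→(2, 0): d=(-3,-4) top-left  bias=+0
    (1,0)@(3, 1): e=[4,13,1] → X
    (2,0)@(5, 1): e=[0,9,9] → .  [on edge]
    (1,1)@(3, 3): e=[16,7,-5] → .
    (2,1)@(5, 3): e=[12,3,3] → X
    (3,1)@(7, 3): e=[8,-1,11] → .
    (5,1)@(11, 3): e=[0,-9,27] → .  [on edge]
    (2,2)@(5, 5): e=[24,-3,-3] → .
    (8,2)@(17, 5): e=[0,-27,45] → .  [on edge]
  covered (2 px):
    . X . . . . . . .
    . . X . . . . . .
    . . . . . . . . .
    . . . . . . . . .
    . . . . . . . . .
    . . . . . . . . .
    . . . . . . . . .
    . . . . . . . . .
    . . . . . . . . .
    . . . . . . . . .
    . . . . . . . . .
    . . . . . . . . .

Final: [[6,5],[7,5],[5,6],[6,6],[4,7]]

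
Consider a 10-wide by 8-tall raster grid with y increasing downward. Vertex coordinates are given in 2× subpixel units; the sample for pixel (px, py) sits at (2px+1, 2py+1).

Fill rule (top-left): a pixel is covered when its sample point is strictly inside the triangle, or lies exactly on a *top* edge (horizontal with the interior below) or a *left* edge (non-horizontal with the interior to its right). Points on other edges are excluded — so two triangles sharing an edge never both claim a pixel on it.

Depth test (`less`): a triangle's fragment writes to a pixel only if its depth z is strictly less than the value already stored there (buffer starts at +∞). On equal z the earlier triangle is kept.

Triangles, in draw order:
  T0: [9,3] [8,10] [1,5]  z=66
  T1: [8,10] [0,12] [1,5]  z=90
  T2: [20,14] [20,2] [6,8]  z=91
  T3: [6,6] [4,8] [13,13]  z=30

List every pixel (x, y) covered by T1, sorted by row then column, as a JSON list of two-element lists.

T0:
  2·area = 54
  edge (9, 3)→(8, 10): d=(-1,7) right/bottom  bias=-1
  edge (8, 10)→(1, 5): d=(-7,-5) top-left  bias=+0
  edge (1, 5)→(9, 3): d=(8,-2) top-left  bias=+0
    (8,0)@(17, 1): e=[-54,108,0] → .  [on edge]
    (4,1)@(9, 3): e=[0,54,0] → .  [on edge]
    (0,2)@(1, 5): e=[54,0,0] → X  [on edge]
    (1,2)@(3, 5): e=[40,10,4] → X
    (2,2)@(5, 5): e=[26,20,8] → X
    (3,2)@(7, 5): e=[12,30,12] → X
    (4,2)@(9, 5): e=[-2,40,16] → .
    (0,3)@(1, 7): e=[52,-14,16] → .
    (1,3)@(3, 7): e=[38,-4,20] → .
    (2,3)@(5, 7): e=[24,6,24] → X
    (4,3)@(9, 7): e=[-4,26,32] → .
    (2,4)@(5, 9): e=[22,-8,40] → .
    (7,7)@(15, 15): e=[-54,0,108] → .  [on edge]
  covered (7 px):
    . . . . . . . . . .
    . . . . . . . . . .
    X X X X . . . . . .
    . . X X . . . . . .
    . . . X . . . . . .
    . . . . . . . . . .
    . . . . . . . . . .
    . . . . . . . . . .
T1:
  2·area = 54
  edge (8, 10)→(0, 12): d=(-8,2) right/bottom  bias=-1
  edge (0, 12)→(1, 5): d=(1,-7) top-left  bias=+0
  edge (1, 5)→(8, 10): d=(7,5) right/bottom  bias=-1
    (0,2)@(1, 5): e=[54,0,0] → .  [on edge]
    (0,3)@(1, 7): e=[38,2,14] → X
    (1,3)@(3, 7): e=[34,16,4] → X
    (2,3)@(5, 7): e=[30,30,-6] → .
    (0,4)@(1, 9): e=[22,4,28] → X
    (2,4)@(5, 9): e=[14,32,8] → X
    (3,4)@(7, 9): e=[10,46,-2] → .
    (0,5)@(1, 11): e=[6,6,42] → X
    (2,5)@(5, 11): e=[-2,34,22] → .
    (0,6)@(1, 13): e=[-10,8,56] → .
    (1,6)@(3, 13): e=[-14,22,46] → .
    (7,7)@(15, 15): e=[-54,108,0] → .  [on edge]
  covered (7 px):
    . . . . . . . . . .
    . . . . . . . . . .
    . . . . . . . . . .
    X X . . . . . . . .
    X X X . . . . . . .
    X X . . . . . . . .
    . . . . . . . . . .
    . . . . . . . . . .
T2:
  2·area = 168  (B↔C swapped to make it positive)
  edge (20, 14)→(6, 8): d=(-14,-6) top-left  bias=+0
  edge (6, 8)→(20, 2): d=(14,-6) top-left  bias=+0
  edge (20, 2)→(20, 14): d=(0,12) right/bottom  bias=-1
    (9,1)@(19, 3): e=[148,8,12] → X
    (6,2)@(13, 5): e=[84,0,84] → X  [on edge]
    (7,2)@(15, 5): e=[96,12,60] → X
    (8,2)@(17, 5): e=[108,24,36] → X
    (4,3)@(9, 7): e=[32,4,132] → X
    (5,3)@(11, 7): e=[44,16,108] → X
    (4,4)@(9, 9): e=[4,32,132] → X
    (4,5)@(9, 11): e=[-24,60,132] → .
    (5,5)@(11, 11): e=[-12,72,108] → .
    (6,5)@(13, 11): e=[0,84,84] → X  [on edge]
    (6,6)@(13, 13): e=[-28,112,84] → .
    (7,6)@(15, 13): e=[-16,124,60] → .
  covered (22 px):
    . . . . . . . . . .
    . . . . . . . . . X
    . . . . . . X X X X
    . . . . X X X X X X
    . . . . X X X X X X
    . . . . . . X X X X
    . . . . . . . . . X
    . . . . . . . . . .
T3:
  2·area = 28  (B↔C swapped to make it positive)
  edge (6, 6)→(13, 13): d=(7,7) right/bottom  bias=-1
  edge (13, 13)→(4, 8): d=(-9,-5) top-left  bias=+0
  edge (4, 8)→(6, 6): d=(2,-2) top-left  bias=+0
    (0,0)@(1, 1): e=[0,48,-20] → .  [on edge]
    (5,0)@(11, 1): e=[-70,98,0] → .  [on edge]
    (1,1)@(3, 3): e=[0,40,-12] → .  [on edge]
    (4,1)@(9, 3): e=[-42,70,0] → .  [on edge]
    (2,2)@(5, 5): e=[0,32,-4] → .  [on edge]
    (3,2)@(7, 5): e=[-14,42,0] → .  [on edge]
    (2,3)@(5, 7): e=[14,14,0] → X  [on edge]
    (3,3)@(7, 7): e=[0,24,4] → .  [on edge]
    (1,4)@(3, 9): e=[42,-14,0] → .  [on edge]
    (2,4)@(5, 9): e=[28,-4,4] → .
    (3,4)@(7, 9): e=[14,6,8] → X
    (4,4)@(9, 9): e=[0,16,12] → .  [on edge]
    (0,5)@(1, 11): e=[70,-42,0] → .  [on edge]
    (5,5)@(11, 11): e=[0,8,20] → .  [on edge]
    (6,6)@(13, 13): e=[0,0,28] → .  [on edge]
    (7,7)@(15, 15): e=[0,-8,36] → .  [on edge]
  covered (2 px):
    . . . . . . . . . .
    . . . . . . . . . .
    . . . . . . . . . .
    . . X . . . . . . .
    . . . X . . . . . .
    . . . . . . . . . .
    . . . . . . . . . .
    . . . . . . . . . .

Result: [[0,3],[1,3],[0,4],[1,4],[2,4],[0,5],[1,5]]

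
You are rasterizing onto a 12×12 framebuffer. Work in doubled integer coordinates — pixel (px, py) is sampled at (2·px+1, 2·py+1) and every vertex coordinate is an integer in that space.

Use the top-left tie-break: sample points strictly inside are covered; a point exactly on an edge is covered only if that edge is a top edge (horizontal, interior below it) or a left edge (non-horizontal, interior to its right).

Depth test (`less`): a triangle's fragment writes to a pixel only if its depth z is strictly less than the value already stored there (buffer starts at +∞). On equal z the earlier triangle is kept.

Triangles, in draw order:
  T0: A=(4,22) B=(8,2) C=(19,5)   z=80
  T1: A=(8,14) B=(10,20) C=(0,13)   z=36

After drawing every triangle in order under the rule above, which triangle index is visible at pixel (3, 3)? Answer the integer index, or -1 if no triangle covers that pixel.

T0:
  2·area = 232
  edge (4, 22)→(8, 2): d=(4,-20) top-left  bias=+0
  edge (8, 2)→(19, 5): d=(11,3) right/bottom  bias=-1
  edge (19, 5)→(4, 22): d=(-15,17) right/bottom  bias=-1
    (4,1)@(9, 3): e=[24,8,200] → X
    (5,1)@(11, 3): e=[64,2,166] → X
    (6,1)@(13, 3): e=[104,-4,132] → .
    (4,2)@(9, 5): e=[32,30,170] → X
    (6,2)@(13, 5): e=[112,18,102] → X
    (7,2)@(15, 5): e=[152,12,68] → X
    (8,2)@(17, 5): e=[192,6,34] → X
    (9,2)@(19, 5): e=[232,0,0] → .  [on edge]
    (3,3)@(7, 7): e=[0,58,174] → X  [on edge]
    (9,3)@(19, 7): e=[240,22,-30] → .
    (3,4)@(7, 9): e=[8,80,144] → X
    (8,4)@(17, 9): e=[208,50,-26] → .
    (2,8)@(5, 17): e=[0,174,58] → X  [on edge]
  covered (30 px):
    . . . . . . . . . . . .
    . . . . X X . . . . . .
    . . . . X X X X X . . .
    . . . X X X X X X . . .
    . . . X X X X X . . . .
    . . . X X X X . . . . .
    . . . X X X . . . . . .
    . . . X X . . . . . . .
    . . X X . . . . . . . .
    . . X . . . . . . . . .
    . . . . . . . . . . . .
    . . . . . . . . . . . .
T1:
  2·area = 46
  edge (8, 14)→(10, 20): d=(2,6) right/bottom  bias=-1
  edge (10, 20)→(0, 13): d=(-10,-7) top-left  bias=+0
  edge (0, 13)→(8, 14): d=(8,1) right/bottom  bias=-1
    (2,2)@(5, 5): e=[0,115,-69] → .  [on edge]
    (3,5)@(7, 11): e=[0,69,-23] → .  [on edge]
    (1,7)@(3, 15): e=[32,1,13] → X
    (2,7)@(5, 15): e=[20,15,11] → X
    (3,7)@(7, 15): e=[8,29,9] → X
    (4,7)@(9, 15): e=[-4,43,7] → .
    (1,8)@(3, 17): e=[36,-19,29] → .
    (2,8)@(5, 17): e=[24,-5,27] → .
    (3,8)@(7, 17): e=[12,9,25] → X
    (4,8)@(9, 17): e=[0,23,23] → .  [on edge]
    (3,9)@(7, 19): e=[16,-11,41] → .
    (4,9)@(9, 19): e=[4,3,39] → X
    (5,11)@(11, 23): e=[0,-23,69] → .  [on edge]
  covered (5 px):
    . . . . . . . . . . . .
    . . . . . . . . . . . .
    . . . . . . . . . . . .
    . . . . . . . . . . . .
    . . . . . . . . . . . .
    . . . . . . . . . . . .
    . . . . . . . . . . . .
    . X X X . . . . . . . .
    . . . X . . . . . . . .
    . . . . X . . . . . . .
    . . . . . . . . . . . .
    . . . . . . . . . . . .

Z-buffer (winner per pixel, '.' = empty):
  . . . . . . . . . . . .
  . . . . 0 0 . . . . . .
  . . . . 0 0 0 0 0 . . .
  . . . 0 0 0 0 0 0 . . .
  . . . 0 0 0 0 0 . . . .
  . . . 0 0 0 0 . . . . .
  . . . 0 0 0 . . . . . .
  . 1 1 1 0 . . . . . . .
  . . 0 1 . . . . . . . .
  . . 0 . 1 . . . . . . .
  . . . . . . . . . . . .
  . . . . . . . . . . . .

Final: 0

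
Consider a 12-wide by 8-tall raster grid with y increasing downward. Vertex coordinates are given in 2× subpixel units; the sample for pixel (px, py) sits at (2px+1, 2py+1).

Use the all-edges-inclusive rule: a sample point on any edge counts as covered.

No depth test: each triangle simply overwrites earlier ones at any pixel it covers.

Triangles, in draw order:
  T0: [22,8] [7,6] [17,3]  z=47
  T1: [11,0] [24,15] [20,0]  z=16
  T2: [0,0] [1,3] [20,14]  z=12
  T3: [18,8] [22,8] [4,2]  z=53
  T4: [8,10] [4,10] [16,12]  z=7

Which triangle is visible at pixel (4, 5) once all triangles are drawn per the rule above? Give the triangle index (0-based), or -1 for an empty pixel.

T0:
  2·area = 65
  edge (22, 8)→(7, 6): d=(-15,-2) inclusive
  edge (7, 6)→(17, 3): d=(10,-3) inclusive
  edge (17, 3)→(22, 8): d=(5,5) inclusive
    (7,0)@(15, 1): e=[91,-26,0] → .  [on edge]
    (8,1)@(17, 3): e=[65,0,0] → X  [on edge]
    (9,1)@(19, 3): e=[69,6,-10] → .
    (5,2)@(11, 5): e=[23,2,40] → X
    (6,2)@(13, 5): e=[27,8,30] → X
    (7,2)@(15, 5): e=[31,14,20] → X
    (9,2)@(19, 5): e=[39,26,0] → X  [on edge]
    (10,2)@(21, 5): e=[43,32,-10] → .
    (5,3)@(11, 7): e=[-7,22,50] → .
    (6,3)@(13, 7): e=[-3,28,40] → .
    (7,3)@(15, 7): e=[1,34,30] → X
    (10,3)@(21, 7): e=[13,52,0] → X  [on edge]
    (11,4)@(23, 9): e=[-13,78,0] → .  [on edge]
  covered (10 px):
    . . . . . . . . . . . .
    . . . . . . . . X . . .
    . . . . . X X X X X . .
    . . . . . . . X X X X .
    . . . . . . . . . . . .
    . . . . . . . . . . . .
    . . . . . . . . . . . .
    . . . . . . . . . . . .
T1:
  2·area = 135  (B↔C swapped to make it positive)
  edge (11, 0)→(20, 0): d=(9,0) inclusive
  edge (20, 0)→(24, 15): d=(4,15) inclusive
  edge (24, 15)→(11, 0): d=(-13,-15) inclusive
    (6,0)@(13, 1): e=[9,109,17] → X
    (7,0)@(15, 1): e=[9,79,47] → X
    (8,0)@(17, 1): e=[9,49,77] → X
    (9,0)@(19, 1): e=[9,19,107] → X
    (10,0)@(21, 1): e=[9,-11,137] → .
    (6,1)@(13, 3): e=[27,117,-9] → .
    (7,1)@(15, 3): e=[27,87,21] → X
    (10,1)@(21, 3): e=[27,-3,111] → .
    (7,2)@(15, 5): e=[45,95,-5] → .
    (8,2)@(17, 5): e=[45,65,25] → X
    (10,2)@(21, 5): e=[45,5,85] → X
    (11,2)@(23, 5): e=[45,-25,115] → .
  covered (16 px):
    . . . . . . X X X X . .
    . . . . . . . X X X . .
    . . . . . . . . X X X .
    . . . . . . . . . X X .
    . . . . . . . . . X X .
    . . . . . . . . . . X .
    . . . . . . . . . . . X
    . . . . . . . . . . . .
T2:
  2·area = 46  (B↔C swapped to make it positive)
  edge (0, 0)→(20, 14): d=(20,14) inclusive
  edge (20, 14)→(1, 3): d=(-19,-11) inclusive
  edge (1, 3)→(0, 0): d=(-1,-3) inclusive
    (0,0)@(1, 1): e=[6,38,2] → X
    (1,0)@(3, 1): e=[-22,60,8] → .
    (0,1)@(1, 3): e=[46,0,0] → X  [on edge]
    (1,1)@(3, 3): e=[18,22,6] → X
    (2,1)@(5, 3): e=[-10,44,12] → .
    (0,2)@(1, 5): e=[86,-38,-2] → .
    (1,2)@(3, 5): e=[58,-16,4] → .
    (2,2)@(5, 5): e=[30,6,10] → X
    (3,2)@(7, 5): e=[2,28,16] → X
    (4,2)@(9, 5): e=[-26,50,22] → .
    (2,3)@(5, 7): e=[70,-32,8] → .
    (3,3)@(7, 7): e=[42,-10,14] → .
    (1,4)@(3, 9): e=[138,-92,0] → .  [on edge]
    (2,7)@(5, 15): e=[230,-184,0] → .  [on edge]
  covered (7 px):
    X . . . . . . . . . . .
    X X . . . . . . . . . .
    . . X X . . . . . . . .
    . . . . X . . . . . . .
    . . . . . . . . . . . .
    . . . . . . . X . . . .
    . . . . . . . . . . . .
    . . . . . . . . . . . .
T3:
  2·area = 24  (B↔C swapped to make it positive)
  edge (18, 8)→(4, 2): d=(-14,-6) inclusive
  edge (4, 2)→(22, 8): d=(18,6) inclusive
  edge (22, 8)→(18, 8): d=(-4,0) inclusive
    (0,0)@(1, 1): e=[-4,0,28] → .  [on edge]
    (3,1)@(7, 3): e=[4,0,20] → X  [on edge]
    (4,1)@(9, 3): e=[16,-12,20] → .
    (3,2)@(7, 5): e=[-24,36,12] → .
    (5,2)@(11, 5): e=[0,12,12] → X  [on edge]
    (6,2)@(13, 5): e=[12,0,12] → X  [on edge]
    (7,2)@(15, 5): e=[24,-12,12] → .
    (5,3)@(11, 7): e=[-28,48,4] → .
    (6,3)@(13, 7): e=[-16,36,4] → .
    (8,3)@(17, 7): e=[8,12,4] → X
    (9,3)@(19, 7): e=[20,0,4] → X  [on edge]
    (10,3)@(21, 7): e=[32,-12,4] → .
  covered (5 px):
    . . . . . . . . . . . .
    . . . X . . . . . . . .
    . . . . . X X . . . . .
    . . . . . . . . X X . .
    . . . . . . . . . . . .
    . . . . . . . . . . . .
    . . . . . . . . . . . .
    . . . . . . . . . . . .
T4:
  2·area = 8  (B↔C swapped to make it positive)
  edge (8, 10)→(16, 12): d=(8,2) inclusive
  edge (16, 12)→(4, 10): d=(-12,-2) inclusive
  edge (4, 10)→(8, 10): d=(4,0) inclusive
    (5,5)@(11, 11): e=[2,2,4] → X
    (6,5)@(13, 11): e=[-2,6,4] → .
    (5,6)@(11, 13): e=[18,-22,12] → .
  covered (1 px):
    . . . . . . . . . . . .
    . . . . . . . . . . . .
    . . . . . . . . . . . .
    . . . . . . . . . . . .
    . . . . . . . . . . . .
    . . . . . X . . . . . .
    . . . . . . . . . . . .
    . . . . . . . . . . . .

Z-buffer (winner per pixel, '.' = empty):
  2 . . . . . 1 1 1 1 . .
  2 2 . 3 . . . 1 1 1 . .
  . . 2 2 . 3 3 0 1 1 1 .
  . . . . 2 . . 0 3 3 1 .
  . . . . . . . . . 1 1 .
  . . . . . 4 . 2 . . 1 .
  . . . . . . . . . . . 1
  . . . . . . . . . . . .

Final: -1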